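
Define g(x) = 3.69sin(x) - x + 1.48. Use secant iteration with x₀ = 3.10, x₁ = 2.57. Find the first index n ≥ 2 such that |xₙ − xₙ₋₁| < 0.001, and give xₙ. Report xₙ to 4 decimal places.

n = 4, xₙ = 2.7812

g(3.10) = -1.466567, g(2.57) = 0.906187
x₂ = 2.570000 − 0.906187·(-0.530000)/(2.372755) = 2.772414;  |Δ| = 0.202414
g(2.772414) = 0.039120
x₃ = 2.772414 − 0.039120·(0.202414)/(-0.867068) = 2.781547;  |Δ| = 0.009132
g(2.781547) = -0.001496
x₄ = 2.781547 − (-0.001496)·(0.009132)/(-0.040616) = 2.781210;  |Δ| = 0.000336
|x₄ − x₃| = 0.000336 < 0.001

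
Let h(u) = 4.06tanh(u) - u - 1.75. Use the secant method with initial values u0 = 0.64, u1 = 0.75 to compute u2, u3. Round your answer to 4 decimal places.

0.7006, 0.6975

h(0.64) = -0.096508, h(0.75) = 0.078705
u2 = 0.750000 − 0.078705·(0.750000 − 0.640000) / (0.078705 − (-0.096508)) = 0.750000 − (0.008658)/(0.175213) = 0.700588
h(0.700588) = 0.004661
u3 = 0.700588 − 0.004661·(0.700588 − 0.750000) / (0.004661 − 0.078705) = 0.700588 − (-0.000230)/(-0.074044) = 0.697478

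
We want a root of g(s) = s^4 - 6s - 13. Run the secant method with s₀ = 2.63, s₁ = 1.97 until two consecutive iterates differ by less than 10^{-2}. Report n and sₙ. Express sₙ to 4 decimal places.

n = 5, sₙ = 2.2716

g(2.63) = 19.063506, g(1.97) = -9.758615
s₂ = 1.970000 − (-9.758615)·(-0.660000)/(-28.822121) = 2.193463;  |Δ| = 0.223463
g(2.193463) = -3.012353
s₃ = 2.193463 − (-3.012353)·(0.223463)/(6.746262) = 2.293245;  |Δ| = 0.099781
g(2.293245) = 0.897302
s₄ = 2.293245 − 0.897302·(0.099781)/(3.909655) = 2.270344;  |Δ| = 0.022901
g(2.270344) = -0.053595
s₅ = 2.270344 − (-0.053595)·(-0.022901)/(-0.950898) = 2.271635;  |Δ| = 0.001291
|s₅ − s₄| = 0.001291 < 10^{-2}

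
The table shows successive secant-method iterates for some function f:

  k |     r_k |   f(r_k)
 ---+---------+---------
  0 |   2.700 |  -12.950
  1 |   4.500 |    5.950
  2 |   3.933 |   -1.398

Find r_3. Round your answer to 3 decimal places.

r_3 = 3.933 − (-1.398)·(3.933 − 4.500) / (-1.398 − 5.950)
   = 3.933 − (0.79267)/(-7.34800) = 4.04088

4.041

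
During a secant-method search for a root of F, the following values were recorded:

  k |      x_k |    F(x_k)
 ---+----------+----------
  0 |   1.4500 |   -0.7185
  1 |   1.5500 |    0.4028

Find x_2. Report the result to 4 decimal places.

1.5141

x_2 = 1.5500 − 0.4028·(1.5500 − 1.4500) / (0.4028 − (-0.7185))
   = 1.5500 − (0.040280)/(1.121300) = 1.514077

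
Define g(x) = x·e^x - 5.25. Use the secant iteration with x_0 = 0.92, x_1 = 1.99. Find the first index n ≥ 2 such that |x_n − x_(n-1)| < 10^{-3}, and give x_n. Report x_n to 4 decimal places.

n = 6, x_n = 1.3547

g(0.92) = -2.941453, g(1.99) = 9.307912
x_2 = 1.990000 − 9.307912·(1.070000)/(12.249365) = 1.176940;  |Δ| = 0.813060
g(1.176940) = -1.431498
x_3 = 1.176940 − (-1.431498)·(-0.813060)/(-10.739410) = 1.285316;  |Δ| = 0.108376
g(1.285316) = -0.602540
x_4 = 1.285316 − (-0.602540)·(0.108376)/(0.828958) = 1.364091;  |Δ| = 0.078775
g(1.364091) = 0.086547
x_5 = 1.364091 − 0.086547·(0.078775)/(0.689087) = 1.354197;  |Δ| = 0.009894
g(1.354197) = -0.004317
x_6 = 1.354197 − (-0.004317)·(-0.009894)/(-0.090864) = 1.354667;  |Δ| = 0.000470
|x_6 − x_5| = 0.000470 < 10^{-3}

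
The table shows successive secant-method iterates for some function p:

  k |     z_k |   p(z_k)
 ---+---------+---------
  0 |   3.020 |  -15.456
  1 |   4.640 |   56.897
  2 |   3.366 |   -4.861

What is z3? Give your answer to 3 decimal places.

z3 = 3.366 − (-4.861)·(3.366 − 4.640) / (-4.861 − 56.897)
   = 3.366 − (6.19291)/(-61.75800) = 3.46628

3.466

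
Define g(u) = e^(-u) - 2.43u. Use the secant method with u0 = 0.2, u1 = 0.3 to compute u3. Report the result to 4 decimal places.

g(0.2) = 0.332731, g(0.3) = 0.011818
u2 = 0.300000 − 0.011818·(0.300000 − 0.200000) / (0.011818 − 0.332731) = 0.300000 − (0.001182)/(-0.320913) = 0.303683
g(0.303683) = 0.000146
u3 = 0.303683 − 0.000146·(0.303683 − 0.300000) / (0.000146 − 0.011818) = 0.303683 − (0.000001)/(-0.011672) = 0.303729

0.3037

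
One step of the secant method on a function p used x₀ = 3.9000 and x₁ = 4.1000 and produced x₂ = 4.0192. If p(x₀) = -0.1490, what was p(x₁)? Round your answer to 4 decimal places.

0.1010

The secant line through (3.9000, -0.1490) and (4.1000, p(x₁)) crosses zero at x₂ = 4.0192.
So (3.9000, -0.1490), (4.1000, p(x₁)), (4.0192, 0) are collinear:
p(x₁) = -0.1490 · (4.1000 − 4.0192) / (3.9000 − 4.0192) = -0.1490 · (0.080800)/(-0.119200) = 0.101000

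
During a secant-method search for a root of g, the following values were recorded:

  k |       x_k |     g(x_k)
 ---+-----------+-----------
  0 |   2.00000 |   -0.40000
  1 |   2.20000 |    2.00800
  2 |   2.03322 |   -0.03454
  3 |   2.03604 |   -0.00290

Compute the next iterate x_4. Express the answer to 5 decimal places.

2.03630

x_4 = 2.03604 − (-0.00290)·(2.03604 − 2.03322) / (-0.00290 − (-0.03454))
   = 2.03604 − (-0.0000082)/(0.0316400) = 2.0362985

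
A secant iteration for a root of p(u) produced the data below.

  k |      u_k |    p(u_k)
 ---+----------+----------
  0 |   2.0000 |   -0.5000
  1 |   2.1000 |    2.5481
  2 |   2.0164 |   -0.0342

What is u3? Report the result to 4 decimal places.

u3 = 2.0164 − (-0.0342)·(2.0164 − 2.1000) / (-0.0342 − 2.5481)
   = 2.0164 − (0.002859)/(-2.582300) = 2.017507

2.0175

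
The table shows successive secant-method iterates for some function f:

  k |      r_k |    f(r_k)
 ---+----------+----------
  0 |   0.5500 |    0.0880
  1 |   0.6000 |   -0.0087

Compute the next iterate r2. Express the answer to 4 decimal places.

0.5955

r2 = 0.6000 − (-0.0087)·(0.6000 − 0.5500) / (-0.0087 − 0.0880)
   = 0.6000 − (-0.000435)/(-0.096700) = 0.595502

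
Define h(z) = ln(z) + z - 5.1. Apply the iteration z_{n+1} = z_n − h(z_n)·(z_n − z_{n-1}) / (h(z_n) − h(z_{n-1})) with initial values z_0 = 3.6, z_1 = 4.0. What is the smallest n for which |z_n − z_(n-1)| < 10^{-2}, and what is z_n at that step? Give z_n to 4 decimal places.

n = 3, z_n = 3.7723

h(3.6) = -0.219066, h(4.0) = 0.286294
z_2 = 4.000000 − 0.286294·(0.400000)/(0.505361) = 3.773394;  |Δ| = 0.226606
h(3.773394) = 0.001369
z_3 = 3.773394 − 0.001369·(-0.226606)/(-0.284926) = 3.772305;  |Δ| = 0.001089
|z_3 − z_2| = 0.001089 < 10^{-2}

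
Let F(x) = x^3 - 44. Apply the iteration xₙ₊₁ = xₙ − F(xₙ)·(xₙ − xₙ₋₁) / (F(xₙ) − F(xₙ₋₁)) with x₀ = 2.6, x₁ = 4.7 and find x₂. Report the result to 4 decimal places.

3.2434

F(2.6) = -26.424000, F(4.7) = 59.823000
x₂ = 4.700000 − 59.823000·(4.700000 − 2.600000) / (59.823000 − (-26.424000)) = 4.700000 − (125.628300)/(86.247000) = 3.243389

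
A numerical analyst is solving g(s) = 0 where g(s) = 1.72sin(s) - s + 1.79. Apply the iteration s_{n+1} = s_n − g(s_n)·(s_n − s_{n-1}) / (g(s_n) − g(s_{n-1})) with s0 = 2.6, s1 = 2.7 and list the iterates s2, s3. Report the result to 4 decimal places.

g(2.6) = 0.076662, g(2.7) = -0.174907
s2 = 2.700000 − (-0.174907)·(2.700000 − 2.600000) / (-0.174907 − 0.076662) = 2.700000 − (-0.017491)/(-0.251569) = 2.630474
g(2.630474) = 0.000870
s3 = 2.630474 − 0.000870·(2.630474 − 2.700000) / (0.000870 − (-0.174907)) = 2.630474 − (-0.000061)/(0.175777) = 2.630818

2.6305, 2.6308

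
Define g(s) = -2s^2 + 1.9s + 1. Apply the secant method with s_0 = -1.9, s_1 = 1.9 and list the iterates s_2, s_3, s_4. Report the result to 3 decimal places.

g(-1.9) = -9.83000, g(1.9) = -2.61000
s_2 = 1.90000 − (-2.61000)·(1.90000 − (-1.90000)) / (-2.61000 − (-9.83000)) = 1.90000 − (-9.91800)/(7.22000) = 3.27368
g(3.27368) = -14.21402
s_3 = 3.27368 − (-14.21402)·(3.27368 − 1.90000) / (-14.21402 − (-2.61000)) = 3.27368 − (-19.52557)/(-11.60402) = 1.59103
g(1.59103) = -1.03979
s_4 = 1.59103 − (-1.03979)·(1.59103 − 3.27368) / (-1.03979 − (-14.21402)) = 1.59103 − (1.74960)/(13.17423) = 1.45822

3.274, 1.591, 1.458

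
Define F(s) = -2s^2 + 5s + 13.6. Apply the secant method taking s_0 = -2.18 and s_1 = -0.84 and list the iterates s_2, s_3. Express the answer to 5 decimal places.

F(-2.18) = -6.8048000, F(-0.84) = 7.9888000
s_2 = -0.8400000 − 7.9888000·(-0.8400000 − (-2.1800000)) / (7.9888000 − (-6.8048000)) = -0.8400000 − (10.7049920)/(14.7936000) = -1.5636232
F(-1.5636232) = 0.8920491
s_3 = -1.5636232 − 0.8920491·(-1.5636232 − (-0.8400000)) / (0.8920491 − 7.9888000) = -1.5636232 − (-0.6455074)/(-7.0967509) = -1.6545814

-1.56362, -1.65458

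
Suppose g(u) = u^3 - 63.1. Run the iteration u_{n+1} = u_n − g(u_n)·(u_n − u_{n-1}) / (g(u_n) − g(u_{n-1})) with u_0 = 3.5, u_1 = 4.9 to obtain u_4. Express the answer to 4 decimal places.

g(3.5) = -20.225000, g(4.9) = 54.549000
u_2 = 4.900000 − 54.549000·(4.900000 − 3.500000) / (54.549000 − (-20.225000)) = 4.900000 − (76.368600)/(74.774000) = 3.878674
g(3.878674) = -4.748776
u_3 = 3.878674 − (-4.748776)·(3.878674 − 4.900000) / (-4.748776 − 54.549000) = 3.878674 − (4.850046)/(-59.297776) = 3.960466
g(3.960466) = -0.978949
u_4 = 3.960466 − (-0.978949)·(3.960466 − 3.878674) / (-0.978949 − (-4.748776)) = 3.960466 − (-0.080070)/(3.769826) = 3.981705

3.9817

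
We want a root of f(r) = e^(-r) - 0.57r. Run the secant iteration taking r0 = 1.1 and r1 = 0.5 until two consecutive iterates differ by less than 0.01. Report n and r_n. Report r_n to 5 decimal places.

n = 4, r_n = 0.79346

f(1.1) = -0.2941289, f(0.5) = 0.3215307
r2 = 0.5000000 − 0.3215307·(-0.6000000)/(0.6156596) = 0.8133524;  |Δ| = 0.3133524
f(0.8133524) = -0.0202416
r3 = 0.8133524 − (-0.0202416)·(0.3133524)/(-0.3417723) = 0.7947939;  |Δ| = 0.0185584
f(0.7947939) = -0.0013582
r4 = 0.7947939 − (-0.0013582)·(-0.0185584)/(0.0188834) = 0.7934591;  |Δ| = 0.0013349
|r4 − r3| = 0.0013349 < 0.01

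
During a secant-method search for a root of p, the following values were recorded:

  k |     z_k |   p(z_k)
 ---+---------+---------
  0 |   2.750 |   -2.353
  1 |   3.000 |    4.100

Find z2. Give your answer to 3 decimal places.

2.841

z2 = 3.000 − 4.100·(3.000 − 2.750) / (4.100 − (-2.353))
   = 3.000 − (1.02500)/(6.45300) = 2.84116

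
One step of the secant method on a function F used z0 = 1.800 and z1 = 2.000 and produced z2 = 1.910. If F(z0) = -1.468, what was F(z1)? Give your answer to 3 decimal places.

The secant line through (1.800, -1.468) and (2.000, F(z1)) crosses zero at z2 = 1.910.
So (1.800, -1.468), (2.000, F(z1)), (1.910, 0) are collinear:
F(z1) = -1.468 · (2.000 − 1.910) / (1.800 − 1.910) = -1.468 · (0.09000)/(-0.11000) = 1.20109

1.201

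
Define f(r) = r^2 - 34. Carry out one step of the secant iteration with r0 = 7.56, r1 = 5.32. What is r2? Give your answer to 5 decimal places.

f(7.56) = 23.1536000, f(5.32) = -5.6976000
r2 = 5.3200000 − (-5.6976000)·(5.3200000 − 7.5600000) / (-5.6976000 − 23.1536000) = 5.3200000 − (12.7626240)/(-28.8512000) = 5.7623602

5.76236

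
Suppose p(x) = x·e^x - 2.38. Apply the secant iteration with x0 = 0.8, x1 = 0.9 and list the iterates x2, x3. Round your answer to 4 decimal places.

p(0.8) = -0.599567, p(0.9) = -0.166357
x2 = 0.900000 − (-0.166357)·(0.900000 − 0.800000) / (-0.166357 − (-0.599567)) = 0.900000 − (-0.016636)/(0.433210) = 0.938401
p(0.938401) = 0.018451
x3 = 0.938401 − 0.018451·(0.938401 − 0.900000) / (0.018451 − (-0.166357)) = 0.938401 − (0.000709)/(0.184808) = 0.934567

0.9384, 0.9346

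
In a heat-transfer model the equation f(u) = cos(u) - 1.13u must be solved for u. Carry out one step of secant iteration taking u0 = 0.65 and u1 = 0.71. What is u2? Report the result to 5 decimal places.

f(0.65) = 0.0615838, f(0.71) = -0.0439381
u2 = 0.7100000 − (-0.0439381)·(0.7100000 − 0.6500000) / (-0.0439381 − 0.0615838) = 0.7100000 − (-0.0026363)/(-0.1055219) = 0.6850167

0.68502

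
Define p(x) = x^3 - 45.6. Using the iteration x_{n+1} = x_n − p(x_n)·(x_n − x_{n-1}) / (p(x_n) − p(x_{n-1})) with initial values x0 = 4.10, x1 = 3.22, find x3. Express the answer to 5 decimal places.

3.57798

p(4.10) = 23.3210000, p(3.22) = -12.2137520
x2 = 3.2200000 − (-12.2137520)·(3.2200000 − 4.1000000) / (-12.2137520 − 23.3210000) = 3.2200000 − (10.7481018)/(-35.5347520) = 3.5224673
p(3.5224673) = -1.8940139
x3 = 3.5224673 − (-1.8940139)·(3.5224673 − 3.2200000) / (-1.8940139 − (-12.2137520)) = 3.5224673 − (-0.5728773)/(10.3197381) = 3.5779801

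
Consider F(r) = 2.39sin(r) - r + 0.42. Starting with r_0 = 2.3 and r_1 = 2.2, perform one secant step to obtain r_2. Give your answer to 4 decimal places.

2.2609

F(2.3) = -0.097765, F(2.2) = 0.152306
r_2 = 2.200000 − 0.152306·(2.200000 − 2.300000) / (0.152306 − (-0.097765)) = 2.200000 − (-0.015231)/(0.250071) = 2.260905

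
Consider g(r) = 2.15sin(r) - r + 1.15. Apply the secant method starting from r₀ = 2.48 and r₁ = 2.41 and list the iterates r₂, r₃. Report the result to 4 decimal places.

2.4766, 2.4766

g(2.48) = -0.009095, g(2.41) = 0.176320
r₂ = 2.410000 − 0.176320·(2.410000 − 2.480000) / (0.176320 − (-0.009095)) = 2.410000 − (-0.012342)/(0.185415) = 2.476566
g(2.476566) = 0.000156
r₃ = 2.476566 − 0.000156·(2.476566 − 2.410000) / (0.000156 − 0.176320) = 2.476566 − (0.000010)/(-0.176164) = 2.476625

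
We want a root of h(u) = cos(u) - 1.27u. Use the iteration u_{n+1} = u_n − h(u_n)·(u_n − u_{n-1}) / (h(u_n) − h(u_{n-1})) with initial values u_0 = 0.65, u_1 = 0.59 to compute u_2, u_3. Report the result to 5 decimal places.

h(0.65) = -0.0294162, h(0.59) = 0.0816407
u_2 = 0.5900000 − 0.0816407·(0.5900000 − 0.6500000) / (0.0816407 − (-0.0294162)) = 0.5900000 − (-0.0048984)/(0.1110569) = 0.6341075
h(0.6341075) = 0.0002843
u_3 = 0.6341075 − 0.0002843·(0.6341075 − 0.5900000) / (0.0002843 − 0.0816407) = 0.6341075 − (0.0000125)/(-0.0813564) = 0.6342616

0.63411, 0.63426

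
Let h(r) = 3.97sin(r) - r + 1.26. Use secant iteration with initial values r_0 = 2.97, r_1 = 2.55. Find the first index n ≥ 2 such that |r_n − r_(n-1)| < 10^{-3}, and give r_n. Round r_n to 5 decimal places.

n = 4, r_n = 2.75539

h(2.97) = -1.0321152, h(2.55) = 0.9240044
r_2 = 2.5500000 − 0.9240044·(-0.4200000)/(1.9561196) = 2.7483937;  |Δ| = 0.1983937
h(2.7483937) = 0.0326927
r_3 = 2.7483937 − 0.0326927·(0.1983937)/(-0.8913117) = 2.7556707;  |Δ| = 0.0072769
h(2.7556707) = -0.0013091
r_4 = 2.7556707 − (-0.0013091)·(0.0072769)/(-0.0340019) = 2.7553905;  |Δ| = 0.0002802
|r_4 − r_3| = 0.0002802 < 10^{-3}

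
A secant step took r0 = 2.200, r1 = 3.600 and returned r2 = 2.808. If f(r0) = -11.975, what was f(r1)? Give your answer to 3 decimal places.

The secant line through (2.200, -11.975) and (3.600, f(r1)) crosses zero at r2 = 2.808.
So (2.200, -11.975), (3.600, f(r1)), (2.808, 0) are collinear:
f(r1) = -11.975 · (3.600 − 2.808) / (2.200 − 2.808) = -11.975 · (0.79200)/(-0.60800) = 15.59901

15.599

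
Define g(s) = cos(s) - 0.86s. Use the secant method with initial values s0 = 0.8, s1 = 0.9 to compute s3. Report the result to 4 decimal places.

0.8055

g(0.8) = 0.008707, g(0.9) = -0.152390
s2 = 0.900000 − (-0.152390)·(0.900000 − 0.800000) / (-0.152390 − 0.008707) = 0.900000 − (-0.015239)/(-0.161097) = 0.805405
g(0.805405) = 0.000172
s3 = 0.805405 − 0.000172·(0.805405 − 0.900000) / (0.000172 − (-0.152390)) = 0.805405 − (-0.000016)/(0.152562) = 0.805511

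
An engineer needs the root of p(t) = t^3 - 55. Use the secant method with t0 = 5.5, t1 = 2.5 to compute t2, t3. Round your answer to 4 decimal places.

3.2836, 4.0600

p(5.5) = 111.375000, p(2.5) = -39.375000
t2 = 2.500000 − (-39.375000)·(2.500000 − 5.500000) / (-39.375000 − 111.375000) = 2.500000 − (118.125000)/(-150.750000) = 3.283582
p(3.283582) = -19.596709
t3 = 3.283582 − (-19.596709)·(3.283582 − 2.500000) / (-19.596709 − (-39.375000)) = 3.283582 − (-15.355630)/(19.778291) = 4.059970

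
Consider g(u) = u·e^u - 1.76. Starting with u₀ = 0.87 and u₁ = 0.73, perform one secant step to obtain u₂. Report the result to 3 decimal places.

g(0.87) = 0.31661, g(0.73) = -0.24519
u₂ = 0.73000 − (-0.24519)·(0.73000 − 0.87000) / (-0.24519 − 0.31661) = 0.73000 − (0.03433)/(-0.56180) = 0.79110

0.791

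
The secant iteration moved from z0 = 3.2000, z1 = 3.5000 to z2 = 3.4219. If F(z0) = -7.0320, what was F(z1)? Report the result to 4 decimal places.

The secant line through (3.2000, -7.0320) and (3.5000, F(z1)) crosses zero at z2 = 3.4219.
So (3.2000, -7.0320), (3.5000, F(z1)), (3.4219, 0) are collinear:
F(z1) = -7.0320 · (3.5000 − 3.4219) / (3.2000 − 3.4219) = -7.0320 · (0.078100)/(-0.221900) = 2.474985

2.4750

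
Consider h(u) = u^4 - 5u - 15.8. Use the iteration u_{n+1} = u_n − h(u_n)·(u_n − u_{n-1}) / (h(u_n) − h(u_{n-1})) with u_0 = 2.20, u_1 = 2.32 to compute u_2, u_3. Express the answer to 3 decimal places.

h(2.20) = -3.37440, h(2.32) = 1.57023
u_2 = 2.32000 − 1.57023·(2.32000 − 2.20000) / (1.57023 − (-3.37440)) = 2.32000 − (0.18843)/(4.94463) = 2.28189
h(2.28189) = -0.09627
u_3 = 2.28189 − (-0.09627)·(2.28189 − 2.32000) / (-0.09627 − 1.57023) = 2.28189 − (0.00367)/(-1.66650) = 2.28409

2.282, 2.284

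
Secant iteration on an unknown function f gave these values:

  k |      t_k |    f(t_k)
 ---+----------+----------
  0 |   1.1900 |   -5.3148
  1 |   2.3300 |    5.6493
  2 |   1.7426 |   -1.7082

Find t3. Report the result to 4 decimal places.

1.8790

t3 = 1.7426 − (-1.7082)·(1.7426 − 2.3300) / (-1.7082 − 5.6493)
   = 1.7426 − (1.003397)/(-7.357500) = 1.878977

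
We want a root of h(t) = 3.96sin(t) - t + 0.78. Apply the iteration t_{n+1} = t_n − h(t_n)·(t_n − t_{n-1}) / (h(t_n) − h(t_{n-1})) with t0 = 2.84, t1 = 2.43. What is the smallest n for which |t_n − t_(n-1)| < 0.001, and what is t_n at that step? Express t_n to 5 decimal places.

n = 4, t_n = 2.64983

h(2.84) = -0.8837162, h(2.43) = 0.9360414
t2 = 2.4300000 − 0.9360414·(-0.4100000)/(1.8197576) = 2.6408945;  |Δ| = 0.2108945
h(2.6408945) = 0.0400562
t3 = 2.6408945 − 0.0400562·(0.2108945)/(-0.8959852) = 2.6503229;  |Δ| = 0.0094283
h(2.6503229) = -0.0022092
t4 = 2.6503229 − (-0.0022092)·(0.0094283)/(-0.0422654) = 2.6498301;  |Δ| = 0.0004928
|t4 − t3| = 0.0004928 < 0.001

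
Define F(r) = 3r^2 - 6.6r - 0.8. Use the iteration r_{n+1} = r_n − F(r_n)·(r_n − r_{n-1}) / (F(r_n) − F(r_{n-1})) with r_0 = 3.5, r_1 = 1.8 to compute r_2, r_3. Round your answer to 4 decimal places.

F(3.5) = 12.850000, F(1.8) = -2.960000
r_2 = 1.800000 − (-2.960000)·(1.800000 − 3.500000) / (-2.960000 − 12.850000) = 1.800000 − (5.032000)/(-15.810000) = 2.118280
F(2.118280) = -1.319320
r_3 = 2.118280 − (-1.319320)·(2.118280 − 1.800000) / (-1.319320 − (-2.960000)) = 2.118280 − (-0.419913)/(1.640680) = 2.374218

2.1183, 2.3742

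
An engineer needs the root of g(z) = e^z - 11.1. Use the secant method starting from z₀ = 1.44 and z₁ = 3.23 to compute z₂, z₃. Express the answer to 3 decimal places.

g(1.44) = -6.87930, g(3.23) = 14.17966
z₂ = 3.23000 − 14.17966·(3.23000 − 1.44000) / (14.17966 − (-6.87930)) = 3.23000 − (25.38159)/(21.05896) = 2.02474
g(2.02474) = -3.52588
z₃ = 2.02474 − (-3.52588)·(2.02474 − 3.23000) / (-3.52588 − 14.17966) = 2.02474 − (4.24961)/(-17.70554) = 2.26475

2.025, 2.265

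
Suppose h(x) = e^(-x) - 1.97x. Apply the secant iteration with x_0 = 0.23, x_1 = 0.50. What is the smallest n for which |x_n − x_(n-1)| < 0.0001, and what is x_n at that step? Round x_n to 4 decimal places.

n = 4, x_n = 0.3557

h(0.23) = 0.341434, h(0.50) = -0.378469
x_2 = 0.500000 − (-0.378469)·(0.270000)/(-0.719903) = 0.358055;  |Δ| = 0.141945
h(0.358055) = -0.006333
x_3 = 0.358055 − (-0.006333)·(-0.141945)/(0.372136) = 0.355639;  |Δ| = 0.002416
h(0.355639) = 0.000116
x_4 = 0.355639 − 0.000116·(-0.002416)/(0.006450) = 0.355683;  |Δ| = 0.000044
|x_4 − x_3| = 0.000044 < 0.0001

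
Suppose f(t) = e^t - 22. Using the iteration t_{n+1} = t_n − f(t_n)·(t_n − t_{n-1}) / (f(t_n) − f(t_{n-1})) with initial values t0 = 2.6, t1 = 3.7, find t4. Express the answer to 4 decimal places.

f(2.6) = -8.536262, f(3.7) = 18.447304
t2 = 3.700000 − 18.447304·(3.700000 − 2.600000) / (18.447304 − (-8.536262)) = 3.700000 − (20.292035)/(26.983566) = 2.947985
f(2.947985) = -2.932498
t3 = 2.947985 − (-2.932498)·(2.947985 − 3.700000) / (-2.932498 − 18.447304) = 2.947985 − (2.205281)/(-21.379802) = 3.051133
f(3.051133) = -0.860712
t4 = 3.051133 − (-0.860712)·(3.051133 − 2.947985) / (-0.860712 − (-2.932498)) = 3.051133 − (-0.088781)/(2.071786) = 3.093986

3.0940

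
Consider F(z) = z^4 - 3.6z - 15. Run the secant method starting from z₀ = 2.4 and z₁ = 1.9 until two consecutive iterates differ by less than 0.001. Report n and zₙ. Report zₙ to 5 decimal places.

F(2.4) = 9.5376000, F(1.9) = -8.8079000
z₂ = 1.9000000 − (-8.8079000)·(-0.5000000)/(-18.3455000) = 2.1400561;  |Δ| = 0.2400561
F(2.1400561) = -1.7292649
z₃ = 2.1400561 − (-1.7292649)·(0.2400561)/(7.0786351) = 2.1987003;  |Δ| = 0.0586442
F(2.1987003) = 0.4549717
z₄ = 2.1987003 − 0.4549717·(0.0586442)/(2.1842366) = 2.1864849;  |Δ| = 0.0122155
F(2.1864849) = -0.0160995
z₅ = 2.1864849 − (-0.0160995)·(-0.0122155)/(-0.4710712) = 2.1869023;  |Δ| = 0.0004175
|z₅ − z₄| = 0.0004175 < 0.001

n = 5, zₙ = 2.18690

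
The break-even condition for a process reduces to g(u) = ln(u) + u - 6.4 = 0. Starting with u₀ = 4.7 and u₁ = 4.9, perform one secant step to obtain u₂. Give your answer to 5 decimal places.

4.82615

g(4.7) = -0.1524375, g(4.9) = 0.0892352
u₂ = 4.9000000 − 0.0892352·(4.9000000 − 4.7000000) / (0.0892352 − (-0.1524375)) = 4.9000000 − (0.0178470)/(0.2416727) = 4.8261520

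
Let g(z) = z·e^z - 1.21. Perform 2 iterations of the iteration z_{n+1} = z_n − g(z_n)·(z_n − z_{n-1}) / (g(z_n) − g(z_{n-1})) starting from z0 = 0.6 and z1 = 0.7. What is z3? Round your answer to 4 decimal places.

0.6387

g(0.6) = -0.116729, g(0.7) = 0.199627
z2 = 0.700000 − 0.199627·(0.700000 − 0.600000) / (0.199627 − (-0.116729)) = 0.700000 − (0.019963)/(0.316356) = 0.636898
g(0.636898) = -0.005876
z3 = 0.636898 − (-0.005876)·(0.636898 − 0.700000) / (-0.005876 − 0.199627) = 0.636898 − (0.000371)/(-0.205503) = 0.638702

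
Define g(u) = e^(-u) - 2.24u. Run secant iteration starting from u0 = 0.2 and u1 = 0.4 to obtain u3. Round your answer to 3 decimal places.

0.323

g(0.2) = 0.37073, g(0.4) = -0.22568
u2 = 0.40000 − (-0.22568)·(0.40000 − 0.20000) / (-0.22568 − 0.37073) = 0.40000 − (-0.04514)/(-0.59641) = 0.32432
g(0.32432) = -0.00346
u3 = 0.32432 − (-0.00346)·(0.32432 − 0.40000) / (-0.00346 − (-0.22568)) = 0.32432 − (0.00026)/(0.22222) = 0.32314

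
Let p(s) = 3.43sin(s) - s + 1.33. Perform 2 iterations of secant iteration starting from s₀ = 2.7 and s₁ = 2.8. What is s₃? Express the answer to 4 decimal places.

2.7233

p(2.7) = 0.095913, p(2.8) = -0.320991
s₂ = 2.800000 − (-0.320991)·(2.800000 − 2.700000) / (-0.320991 − 0.095913) = 2.800000 − (-0.032099)/(-0.416904) = 2.723006
p(2.723006) = 0.001184
s₃ = 2.723006 − 0.001184·(2.723006 − 2.800000) / (0.001184 − (-0.320991)) = 2.723006 − (-0.000091)/(0.322175) = 2.723289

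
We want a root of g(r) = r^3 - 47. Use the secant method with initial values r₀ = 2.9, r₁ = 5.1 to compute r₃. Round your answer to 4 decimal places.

g(2.9) = -22.611000, g(5.1) = 85.651000
r₂ = 5.100000 − 85.651000·(5.100000 − 2.900000) / (85.651000 − (-22.611000)) = 5.100000 − (188.432200)/(108.262000) = 3.359480
g(3.359480) = -9.084560
r₃ = 3.359480 − (-9.084560)·(3.359480 − 5.100000) / (-9.084560 − 85.651000) = 3.359480 − (15.811861)/(-94.735560) = 3.526385

3.5264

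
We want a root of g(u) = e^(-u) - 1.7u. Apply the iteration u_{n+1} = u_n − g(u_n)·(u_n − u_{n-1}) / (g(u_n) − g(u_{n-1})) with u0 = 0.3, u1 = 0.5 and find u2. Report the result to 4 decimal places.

0.3973

g(0.3) = 0.230818, g(0.5) = -0.243469
u2 = 0.500000 − (-0.243469)·(0.500000 − 0.300000) / (-0.243469 − 0.230818) = 0.500000 − (-0.048694)/(-0.474288) = 0.397333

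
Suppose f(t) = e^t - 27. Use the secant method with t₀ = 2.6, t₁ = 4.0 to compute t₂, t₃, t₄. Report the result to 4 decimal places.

3.0607, 3.2205, 3.3052

f(2.6) = -13.536262, f(4.0) = 27.598150
t₂ = 4.000000 − 27.598150·(4.000000 − 2.600000) / (27.598150 − (-13.536262)) = 4.000000 − (38.637410)/(41.134412) = 3.060703
f(3.060703) = -5.657434
t₃ = 3.060703 − (-5.657434)·(3.060703 − 4.000000) / (-5.657434 − 27.598150) = 3.060703 − (5.314008)/(-33.255584) = 3.220496
f(3.220496) = -1.959452
t₄ = 3.220496 − (-1.959452)·(3.220496 − 3.060703) / (-1.959452 − (-5.657434)) = 3.220496 − (-0.313107)/(3.697982) = 3.305166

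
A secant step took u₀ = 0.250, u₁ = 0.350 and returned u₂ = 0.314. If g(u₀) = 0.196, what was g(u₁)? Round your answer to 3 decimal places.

-0.110

The secant line through (0.250, 0.196) and (0.350, g(u₁)) crosses zero at u₂ = 0.314.
So (0.250, 0.196), (0.350, g(u₁)), (0.314, 0) are collinear:
g(u₁) = 0.196 · (0.350 − 0.314) / (0.250 − 0.314) = 0.196 · (0.03600)/(-0.06400) = -0.11025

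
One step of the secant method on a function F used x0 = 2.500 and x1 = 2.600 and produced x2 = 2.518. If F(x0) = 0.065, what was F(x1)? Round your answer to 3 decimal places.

-0.296

The secant line through (2.500, 0.065) and (2.600, F(x1)) crosses zero at x2 = 2.518.
So (2.500, 0.065), (2.600, F(x1)), (2.518, 0) are collinear:
F(x1) = 0.065 · (2.600 − 2.518) / (2.500 − 2.518) = 0.065 · (0.08200)/(-0.01800) = -0.29611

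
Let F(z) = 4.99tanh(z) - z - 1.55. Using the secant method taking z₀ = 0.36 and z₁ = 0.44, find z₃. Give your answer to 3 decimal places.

0.417

F(0.36) = -0.18738, F(0.44) = 0.07409
z₂ = 0.44000 − 0.07409·(0.44000 − 0.36000) / (0.07409 − (-0.18738)) = 0.44000 − (0.00593)/(0.26147) = 0.41733
F(0.41733) = 0.00212
z₃ = 0.41733 − 0.00212·(0.41733 − 0.44000) / (0.00212 − 0.07409) = 0.41733 − (-0.00005)/(-0.07196) = 0.41666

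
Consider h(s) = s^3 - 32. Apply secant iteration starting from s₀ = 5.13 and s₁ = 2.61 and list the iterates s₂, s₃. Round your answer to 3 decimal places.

h(5.13) = 103.00570, h(2.61) = -14.22042
s₂ = 2.61000 − (-14.22042)·(2.61000 − 5.13000) / (-14.22042 − 103.00570) = 2.61000 − (35.83546)/(-117.22612) = 2.91570
h(2.91570) = -7.21286
s₃ = 2.91570 − (-7.21286)·(2.91570 − 2.61000) / (-7.21286 − (-14.22042)) = 2.91570 − (-2.20494)/(7.00755) = 3.23035

2.916, 3.230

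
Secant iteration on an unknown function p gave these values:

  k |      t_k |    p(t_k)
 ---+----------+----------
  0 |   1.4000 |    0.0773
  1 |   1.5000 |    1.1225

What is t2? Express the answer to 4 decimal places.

t2 = 1.5000 − 1.1225·(1.5000 − 1.4000) / (1.1225 − 0.0773)
   = 1.5000 − (0.112250)/(1.045200) = 1.392604

1.3926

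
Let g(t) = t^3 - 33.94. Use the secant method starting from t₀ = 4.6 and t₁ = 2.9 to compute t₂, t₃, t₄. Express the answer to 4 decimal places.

g(4.6) = 63.396000, g(2.9) = -9.551000
t₂ = 2.900000 − (-9.551000)·(2.900000 − 4.600000) / (-9.551000 − 63.396000) = 2.900000 − (16.236700)/(-72.947000) = 3.122582
g(3.122582) = -3.493203
t₃ = 3.122582 − (-3.493203)·(3.122582 − 2.900000) / (-3.493203 − (-9.551000)) = 3.122582 − (-0.777525)/(6.057797) = 3.250933
g(3.250933) = 0.417704
t₄ = 3.250933 − 0.417704·(3.250933 − 3.122582) / (0.417704 − (-3.493203)) = 3.250933 − (0.053613)/(3.910906) = 3.237225

3.1226, 3.2509, 3.2372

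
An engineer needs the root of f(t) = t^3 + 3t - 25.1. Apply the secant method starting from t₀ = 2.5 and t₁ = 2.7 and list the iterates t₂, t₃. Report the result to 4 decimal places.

2.5848, 2.5880

f(2.5) = -1.975000, f(2.7) = 2.683000
t₂ = 2.700000 − 2.683000·(2.700000 − 2.500000) / (2.683000 − (-1.975000)) = 2.700000 − (0.536600)/(4.658000) = 2.584800
f(2.584800) = -0.076049
t₃ = 2.584800 − (-0.076049)·(2.584800 − 2.700000) / (-0.076049 − 2.683000) = 2.584800 − (0.008761)/(-2.759049) = 2.587976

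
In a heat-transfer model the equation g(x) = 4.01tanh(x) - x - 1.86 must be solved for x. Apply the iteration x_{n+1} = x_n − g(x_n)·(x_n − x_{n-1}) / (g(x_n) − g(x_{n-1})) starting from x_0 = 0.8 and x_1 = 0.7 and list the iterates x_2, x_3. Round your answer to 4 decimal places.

0.7980, 0.7978

g(0.8) = 0.002787, g(0.7) = -0.136485
x_2 = 0.700000 − (-0.136485)·(0.700000 − 0.800000) / (-0.136485 − 0.002787) = 0.700000 − (0.013649)/(-0.139273) = 0.797999
g(0.797999) = 0.000296
x_3 = 0.797999 − 0.000296·(0.797999 − 0.700000) / (0.000296 − (-0.136485)) = 0.797999 − (0.000029)/(0.136781) = 0.797786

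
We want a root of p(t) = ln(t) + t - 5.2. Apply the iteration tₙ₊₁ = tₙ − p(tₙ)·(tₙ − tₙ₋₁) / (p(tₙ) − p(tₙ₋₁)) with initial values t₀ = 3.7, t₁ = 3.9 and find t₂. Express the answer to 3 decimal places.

p(3.7) = -0.19167, p(3.9) = 0.06098
t₂ = 3.90000 − 0.06098·(3.90000 − 3.70000) / (0.06098 − (-0.19167)) = 3.90000 − (0.01220)/(0.25264) = 3.85173

3.852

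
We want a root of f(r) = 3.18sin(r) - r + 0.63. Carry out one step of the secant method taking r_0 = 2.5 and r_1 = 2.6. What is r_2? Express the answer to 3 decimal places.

2.509

f(2.5) = 0.03314, f(2.6) = -0.33071
r_2 = 2.60000 − (-0.33071)·(2.60000 − 2.50000) / (-0.33071 − 0.03314) = 2.60000 − (-0.03307)/(-0.36385) = 2.50911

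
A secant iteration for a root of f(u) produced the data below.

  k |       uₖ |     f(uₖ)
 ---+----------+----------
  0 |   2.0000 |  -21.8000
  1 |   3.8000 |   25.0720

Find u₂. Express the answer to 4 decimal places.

2.8372

u₂ = 3.8000 − 25.0720·(3.8000 − 2.0000) / (25.0720 − (-21.8000))
   = 3.8000 − (45.129600)/(46.872000) = 2.837174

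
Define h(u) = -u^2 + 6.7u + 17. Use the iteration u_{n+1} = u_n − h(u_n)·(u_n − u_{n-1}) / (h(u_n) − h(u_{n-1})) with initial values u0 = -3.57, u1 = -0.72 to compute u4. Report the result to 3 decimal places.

h(-3.57) = -19.66390, h(-0.72) = 11.65760
u2 = -0.72000 − 11.65760·(-0.72000 − (-3.57000)) / (11.65760 − (-19.66390)) = -0.72000 − (33.22416)/(31.32150) = -1.78075
h(-1.78075) = 1.89794
u3 = -1.78075 − 1.89794·(-1.78075 − (-0.72000)) / (1.89794 − 11.65760) = -1.78075 − (-2.01324)/(-9.75966) = -1.98703
h(-1.98703) = -0.26136
u4 = -1.98703 − (-0.26136)·(-1.98703 − (-1.78075)) / (-0.26136 − 1.89794) = -1.98703 − (0.05391)/(-2.15931) = -1.96206

-1.962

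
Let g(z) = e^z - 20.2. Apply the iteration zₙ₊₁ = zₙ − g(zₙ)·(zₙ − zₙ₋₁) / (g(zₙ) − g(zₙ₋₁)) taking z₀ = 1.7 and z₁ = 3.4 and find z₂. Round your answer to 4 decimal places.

g(1.7) = -14.726053, g(3.4) = 9.764100
z₂ = 3.400000 − 9.764100·(3.400000 − 1.700000) / (9.764100 − (-14.726053)) = 3.400000 − (16.598970)/(24.490153) = 2.722219

2.7222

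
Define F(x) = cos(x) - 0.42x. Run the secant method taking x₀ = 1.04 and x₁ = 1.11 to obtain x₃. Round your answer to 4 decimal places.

1.0936

F(1.04) = 0.069420, F(1.11) = -0.021538
x₂ = 1.110000 − (-0.021538)·(1.110000 − 1.040000) / (-0.021538 − 0.069420) = 1.110000 − (-0.001508)/(-0.090959) = 1.093424
F(1.093424) = 0.000208
x₃ = 1.093424 − 0.000208·(1.093424 − 1.110000) / (0.000208 − (-0.021538)) = 1.093424 − (-0.000003)/(0.021747) = 1.093583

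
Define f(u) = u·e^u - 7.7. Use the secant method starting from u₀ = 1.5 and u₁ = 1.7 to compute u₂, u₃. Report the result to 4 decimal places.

1.5757, 1.5818

f(1.5) = -0.977466, f(1.7) = 1.605711
u₂ = 1.700000 − 1.605711·(1.700000 − 1.500000) / (1.605711 − (-0.977466)) = 1.700000 − (0.321142)/(2.583177) = 1.575679
f(1.575679) = -0.083127
u₃ = 1.575679 − (-0.083127)·(1.575679 − 1.700000) / (-0.083127 − 1.605711) = 1.575679 − (0.010334)/(-1.688837) = 1.581799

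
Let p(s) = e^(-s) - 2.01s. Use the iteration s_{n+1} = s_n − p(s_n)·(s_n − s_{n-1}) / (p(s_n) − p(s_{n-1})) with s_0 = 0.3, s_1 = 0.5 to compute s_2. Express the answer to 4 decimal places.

p(0.3) = 0.137818, p(0.5) = -0.398469
s_2 = 0.500000 − (-0.398469)·(0.500000 − 0.300000) / (-0.398469 − 0.137818) = 0.500000 − (-0.079694)/(-0.536288) = 0.351397

0.3514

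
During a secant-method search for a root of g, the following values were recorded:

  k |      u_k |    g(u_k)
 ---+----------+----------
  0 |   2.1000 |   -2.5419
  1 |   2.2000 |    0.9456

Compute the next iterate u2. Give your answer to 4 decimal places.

2.1729

u2 = 2.2000 − 0.9456·(2.2000 − 2.1000) / (0.9456 − (-2.5419))
   = 2.2000 − (0.094560)/(3.487500) = 2.172886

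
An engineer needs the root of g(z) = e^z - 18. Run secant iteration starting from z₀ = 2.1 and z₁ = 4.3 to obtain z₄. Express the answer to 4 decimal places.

g(2.1) = -9.833830, g(4.3) = 55.699794
z₂ = 4.300000 − 55.699794·(4.300000 − 2.100000) / (55.699794 − (-9.833830)) = 4.300000 − (122.539546)/(65.533624) = 2.430127
g(2.430127) = -6.639674
z₃ = 2.430127 − (-6.639674)·(2.430127 − 4.300000) / (-6.639674 − 55.699794) = 2.430127 − (12.415346)/(-62.339468) = 2.629284
g(2.629284) = -4.136157
z₄ = 2.629284 − (-4.136157)·(2.629284 − 2.430127) / (-4.136157 − (-6.639674)) = 2.629284 − (-0.823745)/(2.503516) = 2.958319

2.9583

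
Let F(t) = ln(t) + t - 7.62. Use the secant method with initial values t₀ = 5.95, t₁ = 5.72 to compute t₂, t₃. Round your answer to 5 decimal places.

F(5.95) = 0.1133912, F(5.72) = -0.1560312
t₂ = 5.7200000 − (-0.1560312)·(5.7200000 − 5.9500000) / (-0.1560312 − 0.1133912) = 5.7200000 − (0.0358872)/(-0.2694224) = 5.8532004
F(5.8532004) = 0.0001890
t₃ = 5.8532004 − 0.0001890·(5.8532004 − 5.7200000) / (0.0001890 − (-0.1560312)) = 5.8532004 − (0.0000252)/(0.1562202) = 5.8530393

5.85320, 5.85304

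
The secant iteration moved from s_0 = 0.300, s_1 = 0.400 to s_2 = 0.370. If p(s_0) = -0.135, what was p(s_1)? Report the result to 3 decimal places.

0.058

The secant line through (0.300, -0.135) and (0.400, p(s_1)) crosses zero at s_2 = 0.370.
So (0.300, -0.135), (0.400, p(s_1)), (0.370, 0) are collinear:
p(s_1) = -0.135 · (0.400 − 0.370) / (0.300 − 0.370) = -0.135 · (0.03000)/(-0.07000) = 0.05786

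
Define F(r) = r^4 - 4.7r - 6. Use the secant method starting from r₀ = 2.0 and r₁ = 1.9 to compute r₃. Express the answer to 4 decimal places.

1.9777

F(2.0) = 0.600000, F(1.9) = -1.897900
r₂ = 1.900000 − (-1.897900)·(1.900000 − 2.000000) / (-1.897900 − 0.600000) = 1.900000 − (0.189790)/(-2.497900) = 1.975980
F(1.975980) = -0.042014
r₃ = 1.975980 − (-0.042014)·(1.975980 − 1.900000) / (-0.042014 − (-1.897900)) = 1.975980 − (-0.003192)/(1.855886) = 1.977700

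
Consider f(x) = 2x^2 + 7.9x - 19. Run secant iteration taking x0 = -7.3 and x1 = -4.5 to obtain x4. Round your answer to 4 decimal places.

-5.6341

f(-7.3) = 29.910000, f(-4.5) = -14.050000
x2 = -4.500000 − (-14.050000)·(-4.500000 − (-7.300000)) / (-14.050000 − 29.910000) = -4.500000 − (-39.340000)/(-43.960000) = -5.394904
f(-5.394904) = -3.409757
x3 = -5.394904 − (-3.409757)·(-5.394904 − (-4.500000)) / (-3.409757 − (-14.050000)) = -5.394904 − (3.051407)/(10.640243) = -5.681684
f(-5.681684) = 0.677766
x4 = -5.681684 − 0.677766·(-5.681684 − (-5.394904)) / (0.677766 − (-3.409757)) = -5.681684 − (-0.194370)/(4.087523) = -5.634132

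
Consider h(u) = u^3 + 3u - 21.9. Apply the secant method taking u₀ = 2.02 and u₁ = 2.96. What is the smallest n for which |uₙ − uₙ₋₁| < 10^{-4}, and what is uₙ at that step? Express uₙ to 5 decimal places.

h(2.02) = -7.5975920, h(2.96) = 12.9143360
u₂ = 2.9600000 − 12.9143360·(0.9400000)/(20.5119280) = 2.3681748;  |Δ| = 0.5918252
h(2.3681748) = -1.5141548
u₃ = 2.3681748 − (-1.5141548)·(-0.5918252)/(-14.4284908) = 2.4302821;  |Δ| = 0.0621073
h(2.4302821) = -0.2552483
u₄ = 2.4302821 − (-0.2552483)·(0.0621073)/(1.2589065) = 2.4428746;  |Δ| = 0.0125925
h(2.4428746) = 0.0068116
u₅ = 2.4428746 − 0.0068116·(0.0125925)/(0.2620599) = 2.4425473;  |Δ| = 0.0003273
h(2.4425473) = -0.0000294
u₆ = 2.4425473 − (-0.0000294)·(-0.0003273)/(-0.0068410) = 2.4425487;  |Δ| = 0.0000014
|u₆ − u₅| = 0.0000014 < 10^{-4}

n = 6, uₙ = 2.44255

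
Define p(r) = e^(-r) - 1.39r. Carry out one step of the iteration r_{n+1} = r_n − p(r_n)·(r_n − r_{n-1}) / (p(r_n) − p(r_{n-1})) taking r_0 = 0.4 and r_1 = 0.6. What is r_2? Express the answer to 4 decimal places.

p(0.4) = 0.114320, p(0.6) = -0.285188
r_2 = 0.600000 − (-0.285188)·(0.600000 − 0.400000) / (-0.285188 − 0.114320) = 0.600000 − (-0.057038)/(-0.399508) = 0.457230

0.4572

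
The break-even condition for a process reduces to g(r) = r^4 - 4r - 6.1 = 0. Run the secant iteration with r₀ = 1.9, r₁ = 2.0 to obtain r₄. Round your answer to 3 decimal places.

g(1.9) = -0.66790, g(2.0) = 1.90000
r₂ = 2.00000 − 1.90000·(2.00000 − 1.90000) / (1.90000 − (-0.66790)) = 2.00000 − (0.19000)/(2.56790) = 1.92601
g(1.92601) = -0.04355
r₃ = 1.92601 − (-0.04355)·(1.92601 − 2.00000) / (-0.04355 − 1.90000) = 1.92601 − (0.00322)/(-1.94355) = 1.92767
g(1.92767) = -0.00274
r₄ = 1.92767 − (-0.00274)·(1.92767 − 1.92601) / (-0.00274 − (-0.04355)) = 1.92767 − (0.00000)/(0.04081) = 1.92778

1.928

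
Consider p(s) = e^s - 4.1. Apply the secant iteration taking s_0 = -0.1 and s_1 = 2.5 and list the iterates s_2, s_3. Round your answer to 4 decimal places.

0.6366, 1.0367

p(-0.1) = -3.195163, p(2.5) = 8.082494
s_2 = 2.500000 − 8.082494·(2.500000 − (-0.100000)) / (8.082494 − (-3.195163)) = 2.500000 − (21.014484)/(11.277657) = 0.636627
p(0.636627) = -2.209906
s_3 = 0.636627 − (-2.209906)·(0.636627 − 2.500000) / (-2.209906 − 8.082494) = 0.636627 − (4.117879)/(-10.292400) = 1.036716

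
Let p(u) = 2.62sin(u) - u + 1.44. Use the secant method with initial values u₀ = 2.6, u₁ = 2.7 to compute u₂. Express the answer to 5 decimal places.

p(2.6) = 0.1906136, p(2.7) = -0.1402647
u₂ = 2.7000000 − (-0.1402647)·(2.7000000 − 2.6000000) / (-0.1402647 − 0.1906136) = 2.7000000 − (-0.0140265)/(-0.3308783) = 2.6576084

2.65761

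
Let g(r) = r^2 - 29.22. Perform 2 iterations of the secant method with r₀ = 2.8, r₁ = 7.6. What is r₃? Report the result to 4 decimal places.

5.3087

g(2.8) = -21.380000, g(7.6) = 28.540000
r₂ = 7.600000 − 28.540000·(7.600000 − 2.800000) / (28.540000 − (-21.380000)) = 7.600000 − (136.992000)/(49.920000) = 4.855769
g(4.855769) = -5.641505
r₃ = 4.855769 − (-5.641505)·(4.855769 − 7.600000) / (-5.641505 − 28.540000) = 4.855769 − (15.481592)/(-34.181505) = 5.308692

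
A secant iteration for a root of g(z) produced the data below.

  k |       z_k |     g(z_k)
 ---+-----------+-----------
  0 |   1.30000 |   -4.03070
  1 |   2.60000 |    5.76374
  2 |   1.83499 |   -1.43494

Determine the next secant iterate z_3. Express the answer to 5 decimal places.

1.98748

z_3 = 1.83499 − (-1.43494)·(1.83499 − 2.60000) / (-1.43494 − 5.76374)
   = 1.83499 − (1.0977434)/(-7.1986800) = 1.9874823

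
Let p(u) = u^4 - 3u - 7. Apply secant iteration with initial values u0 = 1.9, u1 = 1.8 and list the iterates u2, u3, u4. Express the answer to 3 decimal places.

p(1.9) = 0.33210, p(1.8) = -1.90240
u2 = 1.80000 − (-1.90240)·(1.80000 − 1.90000) / (-1.90240 − 0.33210) = 1.80000 − (0.19024)/(-2.23450) = 1.88514
p(1.88514) = -0.02632
u3 = 1.88514 − (-0.02632)·(1.88514 − 1.80000) / (-0.02632 − (-1.90240)) = 1.88514 − (-0.00224)/(1.87608) = 1.88633
p(1.88633) = 0.00213
u4 = 1.88633 − 0.00213·(1.88633 − 1.88514) / (0.00213 − (-0.02632)) = 1.88633 − (0.00000)/(0.02845) = 1.88624

1.885, 1.886, 1.886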